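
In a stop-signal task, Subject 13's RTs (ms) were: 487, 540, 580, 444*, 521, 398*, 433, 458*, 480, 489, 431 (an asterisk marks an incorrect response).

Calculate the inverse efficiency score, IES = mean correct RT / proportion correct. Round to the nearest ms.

Correct trials (n=8): 487, 540, 580, 521, 433, 480, 489, 431
Mean correct RT = 3961/8 = 495.1250 ms
Proportion correct = 8/11
IES = 495.1250 / (8/11) = 680.797 ms

681 ms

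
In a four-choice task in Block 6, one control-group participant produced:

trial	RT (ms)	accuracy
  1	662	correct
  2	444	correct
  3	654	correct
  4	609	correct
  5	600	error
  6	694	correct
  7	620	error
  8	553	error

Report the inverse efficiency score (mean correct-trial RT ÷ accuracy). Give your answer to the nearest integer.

980 ms

Correct trials (n=5): 662, 444, 654, 609, 694
Mean correct RT = 3063/5 = 612.6000 ms
Proportion correct = 5/8
IES = 612.6000 / (5/8) = 980.160 ms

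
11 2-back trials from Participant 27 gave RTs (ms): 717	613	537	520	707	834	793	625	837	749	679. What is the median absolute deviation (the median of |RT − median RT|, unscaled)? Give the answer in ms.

Sorted: 520, 537, 613, 625, 679, 707, 717, 749, 793, 834, 837 → median = 707
|x − 707|: 10, 94, 170, 187, 0, 127, 86, 82, 130, 42, 28
Sorted deviations: 0, 10, 28, 42, 82, 86, 94, 127, 130, 170, 187 → MAD = 86

86 ms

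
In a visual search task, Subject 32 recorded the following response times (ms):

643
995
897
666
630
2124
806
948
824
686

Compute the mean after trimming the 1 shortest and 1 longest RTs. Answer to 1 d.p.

808.1 ms

Sorted: 630, 643, 666, 686, 806, 824, 897, 948, 995, 2124
Drop lowest 1 (630) and highest 1 (2124)
Remaining (n=8): Σ = 6465, mean = 6465/8 = 808.125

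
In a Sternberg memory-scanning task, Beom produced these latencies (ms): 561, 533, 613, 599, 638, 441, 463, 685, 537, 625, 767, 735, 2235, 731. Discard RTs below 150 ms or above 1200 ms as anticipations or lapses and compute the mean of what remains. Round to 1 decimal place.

609.8 ms

Excluded: 2235
Retained (n=13): Σ = 7928
Mean = 7928/13 = 609.8462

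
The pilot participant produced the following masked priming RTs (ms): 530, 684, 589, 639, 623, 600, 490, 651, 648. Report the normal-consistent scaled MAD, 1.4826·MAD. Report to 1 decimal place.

Sorted: 490, 530, 589, 600, 623, 639, 648, 651, 684 → median = 623
|x − 623| sorted: 0, 16, 23, 25, 28, 34, 61, 93, 133 → MAD = 28
Robust SD ≈ 1.4826 × 28 = 41.513

41.5 ms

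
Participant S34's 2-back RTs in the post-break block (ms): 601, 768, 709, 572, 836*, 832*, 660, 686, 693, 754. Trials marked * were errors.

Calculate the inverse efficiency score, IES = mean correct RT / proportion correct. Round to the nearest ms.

Correct trials (n=8): 601, 768, 709, 572, 660, 686, 693, 754
Mean correct RT = 5443/8 = 680.3750 ms
Proportion correct = 8/10
IES = 680.3750 / (8/10) = 850.469 ms

850 ms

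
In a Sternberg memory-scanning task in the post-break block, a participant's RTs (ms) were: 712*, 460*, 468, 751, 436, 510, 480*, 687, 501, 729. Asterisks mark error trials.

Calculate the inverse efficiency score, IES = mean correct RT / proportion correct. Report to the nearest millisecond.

833 ms

Correct trials (n=7): 468, 751, 436, 510, 687, 501, 729
Mean correct RT = 4082/7 = 583.1429 ms
Proportion correct = 7/10
IES = 583.1429 / (7/10) = 833.061 ms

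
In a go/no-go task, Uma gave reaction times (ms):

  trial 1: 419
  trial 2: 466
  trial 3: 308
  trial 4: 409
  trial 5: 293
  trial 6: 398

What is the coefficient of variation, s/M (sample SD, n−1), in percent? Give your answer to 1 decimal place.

n = 6, Σ = 2293, M = 382.1667
Σ(x−M)² = 22806.833; s = √(22806.833/5) = 67.5379
CV = 67.5379 / 382.1667 = 0.17672 = 17.672%

17.7%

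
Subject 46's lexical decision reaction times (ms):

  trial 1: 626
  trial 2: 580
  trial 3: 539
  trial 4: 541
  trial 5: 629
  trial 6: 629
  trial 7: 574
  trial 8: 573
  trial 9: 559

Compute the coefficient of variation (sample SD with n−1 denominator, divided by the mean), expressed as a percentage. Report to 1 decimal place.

n = 9, Σ = 5250, M = 583.3333
Σ(x−M)² = 10546.000; s = √(10546.000/8) = 36.3077
CV = 36.3077 / 583.3333 = 0.06224 = 6.224%

6.2%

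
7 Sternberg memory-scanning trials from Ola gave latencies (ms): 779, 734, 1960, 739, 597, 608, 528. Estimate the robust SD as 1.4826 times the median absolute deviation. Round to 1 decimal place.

Sorted: 528, 597, 608, 734, 739, 779, 1960 → median = 734
|x − 734| sorted: 0, 5, 45, 126, 137, 206, 1226 → MAD = 126
Robust SD ≈ 1.4826 × 126 = 186.808

186.8 ms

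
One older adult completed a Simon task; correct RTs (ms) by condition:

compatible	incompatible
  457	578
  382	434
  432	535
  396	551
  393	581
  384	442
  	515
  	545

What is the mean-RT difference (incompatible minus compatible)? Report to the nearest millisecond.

115 ms

M(compatible) = 2444/6 = 407.333
M(incompatible) = 4181/8 = 522.625
Difference = 522.625 − 407.333 = 115.292 ms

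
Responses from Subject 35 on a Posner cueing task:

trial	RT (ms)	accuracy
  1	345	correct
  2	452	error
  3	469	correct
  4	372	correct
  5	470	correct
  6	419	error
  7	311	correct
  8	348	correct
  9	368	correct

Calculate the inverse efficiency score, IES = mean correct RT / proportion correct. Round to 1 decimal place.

492.8 ms

Correct trials (n=7): 345, 469, 372, 470, 311, 348, 368
Mean correct RT = 2683/7 = 383.2857 ms
Proportion correct = 7/9
IES = 383.2857 / (7/9) = 492.796 ms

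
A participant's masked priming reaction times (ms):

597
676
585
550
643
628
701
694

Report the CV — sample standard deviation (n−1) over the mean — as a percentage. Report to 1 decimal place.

n = 8, Σ = 5074, M = 634.2500
Σ(x−M)² = 20795.500; s = √(20795.500/7) = 54.5049
CV = 54.5049 / 634.2500 = 0.08594 = 8.594%

8.6%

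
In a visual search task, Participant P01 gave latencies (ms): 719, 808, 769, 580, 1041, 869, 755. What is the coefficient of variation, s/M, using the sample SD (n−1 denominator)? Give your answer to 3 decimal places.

n = 7, Σ = 5541, M = 791.5714
Σ(x−M)² = 120355.714; s = √(120355.714/6) = 141.6308
CV = 141.6308 / 791.5714 = 0.17892

0.179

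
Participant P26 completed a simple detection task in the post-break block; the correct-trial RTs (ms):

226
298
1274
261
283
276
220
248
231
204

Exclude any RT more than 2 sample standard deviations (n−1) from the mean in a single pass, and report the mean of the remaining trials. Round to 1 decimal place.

n = 10, ΣRT = 3521, M = 352.100
Σ(x−M)² = 952478.90; s = √(952478.90/9) = 325.317
Cutoffs: 352.100 ± 2·325.317 → [-298.5, 1002.7]
Outside: 1274 → excluded.
Retained (n=9): Σ = 2247, mean = 2247/9 = 249.667

249.7 ms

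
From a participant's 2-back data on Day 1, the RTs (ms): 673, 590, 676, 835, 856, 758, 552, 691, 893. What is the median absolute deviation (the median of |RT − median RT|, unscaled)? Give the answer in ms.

Sorted: 552, 590, 673, 676, 691, 758, 835, 856, 893 → median = 691
|x − 691|: 18, 101, 15, 144, 165, 67, 139, 0, 202
Sorted deviations: 0, 15, 18, 67, 101, 139, 144, 165, 202 → MAD = 101

101 ms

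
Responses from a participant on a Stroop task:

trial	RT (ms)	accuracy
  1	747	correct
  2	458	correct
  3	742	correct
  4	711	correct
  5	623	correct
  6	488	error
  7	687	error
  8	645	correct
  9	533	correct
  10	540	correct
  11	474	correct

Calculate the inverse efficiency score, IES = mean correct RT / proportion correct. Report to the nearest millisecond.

Correct trials (n=9): 747, 458, 742, 711, 623, 645, 533, 540, 474
Mean correct RT = 5473/9 = 608.1111 ms
Proportion correct = 9/11
IES = 608.1111 / (9/11) = 743.247 ms

743 ms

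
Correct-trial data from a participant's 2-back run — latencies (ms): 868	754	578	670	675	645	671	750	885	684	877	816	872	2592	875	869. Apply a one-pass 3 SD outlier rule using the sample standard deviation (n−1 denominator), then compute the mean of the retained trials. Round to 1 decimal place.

765.9 ms

n = 16, ΣRT = 14081, M = 880.062
Σ(x−M)² = 3282854.94; s = √(3282854.94/15) = 467.822
Cutoffs: 880.062 ± 3·467.822 → [-523.4, 2283.5]
Outside: 2592 → excluded.
Retained (n=15): Σ = 11489, mean = 11489/15 = 765.933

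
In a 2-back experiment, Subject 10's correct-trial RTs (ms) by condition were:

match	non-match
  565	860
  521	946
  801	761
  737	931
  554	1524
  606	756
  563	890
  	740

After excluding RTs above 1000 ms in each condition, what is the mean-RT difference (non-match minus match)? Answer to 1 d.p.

non-match: exclude 1524
M(match) = 4347/7 = 621.000
M(non-match) = 5884/7 = 840.571
Difference = 840.571 − 621.000 = 219.571 ms

219.6 ms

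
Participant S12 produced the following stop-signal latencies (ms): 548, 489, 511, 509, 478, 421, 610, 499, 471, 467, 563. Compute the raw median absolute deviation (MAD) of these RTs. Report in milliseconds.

28 ms

Sorted: 421, 467, 471, 478, 489, 499, 509, 511, 548, 563, 610 → median = 499
|x − 499|: 49, 10, 12, 10, 21, 78, 111, 0, 28, 32, 64
Sorted deviations: 0, 10, 10, 12, 21, 28, 32, 49, 64, 78, 111 → MAD = 28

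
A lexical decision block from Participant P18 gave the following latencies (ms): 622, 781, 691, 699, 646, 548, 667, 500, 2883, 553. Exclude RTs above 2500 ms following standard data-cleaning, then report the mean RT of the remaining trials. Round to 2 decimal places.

634.11 ms

Excluded: 2883
Retained (n=9): Σ = 5707
Mean = 5707/9 = 634.1111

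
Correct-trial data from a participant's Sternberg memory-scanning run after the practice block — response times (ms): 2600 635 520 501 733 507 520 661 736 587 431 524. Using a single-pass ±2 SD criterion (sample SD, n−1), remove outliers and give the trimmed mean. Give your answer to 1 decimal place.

n = 12, ΣRT = 8955, M = 746.250
Σ(x−M)² = 3850218.25; s = √(3850218.25/11) = 591.625
Cutoffs: 746.250 ± 2·591.625 → [-437.0, 1929.5]
Outside: 2600 → excluded.
Retained (n=11): Σ = 6355, mean = 6355/11 = 577.727

577.7 ms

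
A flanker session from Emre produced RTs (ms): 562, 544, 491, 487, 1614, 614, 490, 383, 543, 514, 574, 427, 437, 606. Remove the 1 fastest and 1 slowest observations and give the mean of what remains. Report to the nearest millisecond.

Sorted: 383, 427, 437, 487, 490, 491, 514, 543, 544, 562, 574, 606, 614, 1614
Drop lowest 1 (383) and highest 1 (1614)
Remaining (n=12): Σ = 6289, mean = 6289/12 = 524.083

524 ms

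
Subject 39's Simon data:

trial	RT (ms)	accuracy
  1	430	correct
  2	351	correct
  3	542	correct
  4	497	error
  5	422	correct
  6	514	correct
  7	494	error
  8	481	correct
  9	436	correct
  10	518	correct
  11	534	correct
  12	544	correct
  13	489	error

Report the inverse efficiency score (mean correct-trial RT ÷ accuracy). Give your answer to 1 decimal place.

Correct trials (n=10): 430, 351, 542, 422, 514, 481, 436, 518, 534, 544
Mean correct RT = 4772/10 = 477.2000 ms
Proportion correct = 10/13
IES = 477.2000 / (10/13) = 620.360 ms

620.4 ms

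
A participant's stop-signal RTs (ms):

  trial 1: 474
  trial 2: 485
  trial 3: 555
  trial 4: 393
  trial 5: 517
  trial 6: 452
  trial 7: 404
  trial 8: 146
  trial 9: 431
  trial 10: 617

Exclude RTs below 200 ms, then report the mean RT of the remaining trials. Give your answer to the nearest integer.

481 ms

Excluded: 146
Retained (n=9): Σ = 4328
Mean = 4328/9 = 480.8889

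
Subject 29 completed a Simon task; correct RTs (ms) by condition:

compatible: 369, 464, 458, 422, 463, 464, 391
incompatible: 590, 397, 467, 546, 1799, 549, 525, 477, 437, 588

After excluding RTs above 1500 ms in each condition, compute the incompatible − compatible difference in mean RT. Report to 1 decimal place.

75.4 ms

incompatible: exclude 1799
M(compatible) = 3031/7 = 433.000
M(incompatible) = 4576/9 = 508.444
Difference = 508.444 − 433.000 = 75.444 ms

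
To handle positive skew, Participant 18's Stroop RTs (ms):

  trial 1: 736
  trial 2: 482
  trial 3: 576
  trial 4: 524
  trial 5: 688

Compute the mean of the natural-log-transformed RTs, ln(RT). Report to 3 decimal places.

ln(RT): 6.6012, 6.1779, 6.3561, 6.2615, 6.5338
Σ ln(RT) = 31.9306
Mean = 31.9306/5 = 6.38611

6.386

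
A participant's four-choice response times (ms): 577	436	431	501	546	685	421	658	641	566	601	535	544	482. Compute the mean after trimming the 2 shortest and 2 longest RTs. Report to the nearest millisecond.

Sorted: 421, 431, 436, 482, 501, 535, 544, 546, 566, 577, 601, 641, 658, 685
Drop lowest 2 (421, 431) and highest 2 (658, 685)
Remaining (n=10): Σ = 5429, mean = 5429/10 = 542.900

543 ms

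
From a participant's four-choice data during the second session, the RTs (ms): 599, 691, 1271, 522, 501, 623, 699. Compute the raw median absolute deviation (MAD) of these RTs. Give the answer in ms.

Sorted: 501, 522, 599, 623, 691, 699, 1271 → median = 623
|x − 623|: 24, 68, 648, 101, 122, 0, 76
Sorted deviations: 0, 24, 68, 76, 101, 122, 648 → MAD = 76

76 ms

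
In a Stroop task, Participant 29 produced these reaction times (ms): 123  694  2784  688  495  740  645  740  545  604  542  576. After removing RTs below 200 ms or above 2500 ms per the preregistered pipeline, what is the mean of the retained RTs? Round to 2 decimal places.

Excluded: 123, 2784
Retained (n=10): Σ = 6269
Mean = 6269/10 = 626.9000

626.90 ms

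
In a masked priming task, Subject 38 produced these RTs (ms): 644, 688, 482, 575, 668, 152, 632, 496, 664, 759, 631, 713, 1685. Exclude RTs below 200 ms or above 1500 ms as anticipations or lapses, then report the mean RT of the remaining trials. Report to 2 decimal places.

Excluded: 152, 1685
Retained (n=11): Σ = 6952
Mean = 6952/11 = 632.0000

632.00 ms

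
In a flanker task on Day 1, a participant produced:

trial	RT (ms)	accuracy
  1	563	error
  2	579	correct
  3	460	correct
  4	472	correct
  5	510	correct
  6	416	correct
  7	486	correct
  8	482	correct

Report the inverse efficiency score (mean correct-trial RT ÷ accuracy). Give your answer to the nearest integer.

Correct trials (n=7): 579, 460, 472, 510, 416, 486, 482
Mean correct RT = 3405/7 = 486.4286 ms
Proportion correct = 7/8
IES = 486.4286 / (7/8) = 555.918 ms

556 ms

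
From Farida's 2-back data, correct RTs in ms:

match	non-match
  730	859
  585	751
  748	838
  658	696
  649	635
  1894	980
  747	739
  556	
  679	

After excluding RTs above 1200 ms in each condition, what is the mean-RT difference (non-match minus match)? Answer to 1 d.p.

match: exclude 1894
M(match) = 5352/8 = 669.000
M(non-match) = 5498/7 = 785.429
Difference = 785.429 − 669.000 = 116.429 ms

116.4 ms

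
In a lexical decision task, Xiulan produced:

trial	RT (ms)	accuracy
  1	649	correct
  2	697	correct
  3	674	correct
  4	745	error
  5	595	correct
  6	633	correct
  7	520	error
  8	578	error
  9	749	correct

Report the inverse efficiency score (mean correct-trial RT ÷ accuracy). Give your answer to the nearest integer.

999 ms

Correct trials (n=6): 649, 697, 674, 595, 633, 749
Mean correct RT = 3997/6 = 666.1667 ms
Proportion correct = 6/9
IES = 666.1667 / (6/9) = 999.250 ms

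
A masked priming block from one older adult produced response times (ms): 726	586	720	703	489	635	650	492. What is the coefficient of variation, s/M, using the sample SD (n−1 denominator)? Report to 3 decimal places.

0.153

n = 8, Σ = 5001, M = 625.1250
Σ(x−M)² = 63740.875; s = √(63740.875/7) = 95.4245
CV = 95.4245 / 625.1250 = 0.15265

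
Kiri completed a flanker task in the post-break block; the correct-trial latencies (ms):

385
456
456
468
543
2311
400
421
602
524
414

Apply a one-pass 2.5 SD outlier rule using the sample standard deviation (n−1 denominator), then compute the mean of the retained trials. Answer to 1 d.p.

n = 11, ΣRT = 6980, M = 634.545
Σ(x−M)² = 3135180.73; s = √(3135180.73/10) = 559.927
Cutoffs: 634.545 ± 2.5·559.927 → [-765.3, 2034.4]
Outside: 2311 → excluded.
Retained (n=10): Σ = 4669, mean = 4669/10 = 466.900

466.9 ms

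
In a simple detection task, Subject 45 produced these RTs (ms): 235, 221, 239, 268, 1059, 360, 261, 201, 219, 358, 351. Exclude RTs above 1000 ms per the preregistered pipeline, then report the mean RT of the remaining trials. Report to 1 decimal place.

Excluded: 1059
Retained (n=10): Σ = 2713
Mean = 2713/10 = 271.3000

271.3 ms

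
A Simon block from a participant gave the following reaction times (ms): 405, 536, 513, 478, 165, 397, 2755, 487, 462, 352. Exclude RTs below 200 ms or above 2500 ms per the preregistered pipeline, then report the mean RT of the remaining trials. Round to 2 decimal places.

453.75 ms

Excluded: 165, 2755
Retained (n=8): Σ = 3630
Mean = 3630/8 = 453.7500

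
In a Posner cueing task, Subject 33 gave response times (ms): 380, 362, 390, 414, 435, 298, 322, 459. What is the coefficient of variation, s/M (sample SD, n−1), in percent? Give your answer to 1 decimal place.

n = 8, Σ = 3060, M = 382.5000
Σ(x−M)² = 20884.000; s = √(20884.000/7) = 54.6208
CV = 54.6208 / 382.5000 = 0.14280 = 14.280%

14.3%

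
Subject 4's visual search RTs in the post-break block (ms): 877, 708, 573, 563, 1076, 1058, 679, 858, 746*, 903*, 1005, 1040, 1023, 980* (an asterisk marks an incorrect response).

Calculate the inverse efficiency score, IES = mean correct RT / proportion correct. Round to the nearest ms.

1095 ms

Correct trials (n=11): 877, 708, 573, 563, 1076, 1058, 679, 858, 1005, 1040, 1023
Mean correct RT = 9460/11 = 860.0000 ms
Proportion correct = 11/14
IES = 860.0000 / (11/14) = 1094.545 ms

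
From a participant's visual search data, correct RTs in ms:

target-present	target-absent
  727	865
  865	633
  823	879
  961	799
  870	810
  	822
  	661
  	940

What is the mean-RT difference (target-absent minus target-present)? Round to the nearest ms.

-48 ms

M(target-present) = 4246/5 = 849.200
M(target-absent) = 6409/8 = 801.125
Difference = 801.125 − 849.200 = -48.075 ms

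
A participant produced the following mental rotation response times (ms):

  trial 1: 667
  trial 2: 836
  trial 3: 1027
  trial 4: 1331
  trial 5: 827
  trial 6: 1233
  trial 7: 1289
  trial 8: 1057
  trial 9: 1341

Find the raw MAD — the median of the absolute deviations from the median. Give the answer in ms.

Sorted: 667, 827, 836, 1027, 1057, 1233, 1289, 1331, 1341 → median = 1057
|x − 1057|: 390, 221, 30, 274, 230, 176, 232, 0, 284
Sorted deviations: 0, 30, 176, 221, 230, 232, 274, 284, 390 → MAD = 230

230 ms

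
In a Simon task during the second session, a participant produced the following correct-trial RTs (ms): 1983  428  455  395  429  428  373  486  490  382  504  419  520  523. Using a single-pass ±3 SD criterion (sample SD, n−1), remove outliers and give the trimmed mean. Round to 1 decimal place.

448.6 ms

n = 14, ΣRT = 7815, M = 558.214
Σ(x−M)² = 2218158.36; s = √(2218158.36/13) = 413.071
Cutoffs: 558.214 ± 3·413.071 → [-681.0, 1797.4]
Outside: 1983 → excluded.
Retained (n=13): Σ = 5832, mean = 5832/13 = 448.615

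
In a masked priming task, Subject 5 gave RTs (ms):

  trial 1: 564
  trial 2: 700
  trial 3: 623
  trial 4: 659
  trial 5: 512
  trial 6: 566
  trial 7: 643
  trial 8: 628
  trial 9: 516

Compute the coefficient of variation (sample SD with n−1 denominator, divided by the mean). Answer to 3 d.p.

n = 9, Σ = 5411, M = 601.2222
Σ(x−M)² = 33881.556; s = √(33881.556/8) = 65.0784
CV = 65.0784 / 601.2222 = 0.10824

0.108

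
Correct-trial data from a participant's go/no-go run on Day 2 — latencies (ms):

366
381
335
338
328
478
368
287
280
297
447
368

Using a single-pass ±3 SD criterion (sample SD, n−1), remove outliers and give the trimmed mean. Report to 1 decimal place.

n = 12, ΣRT = 4273, M = 356.083
Σ(x−M)² = 39744.92; s = √(39744.92/11) = 60.110
Cutoffs: 356.083 ± 3·60.110 → [175.8, 536.4]
No RTs fall outside the cutoffs; all 12 retained. Mean = 4273/12 = 356.083

356.1 ms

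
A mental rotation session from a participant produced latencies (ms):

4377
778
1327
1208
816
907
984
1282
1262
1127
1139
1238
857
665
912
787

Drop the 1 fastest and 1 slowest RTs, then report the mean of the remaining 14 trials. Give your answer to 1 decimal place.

Sorted: 665, 778, 787, 816, 857, 907, 912, 984, 1127, 1139, 1208, 1238, 1262, 1282, 1327, 4377
Drop lowest 1 (665) and highest 1 (4377)
Remaining (n=14): Σ = 14624, mean = 14624/14 = 1044.571

1044.6 ms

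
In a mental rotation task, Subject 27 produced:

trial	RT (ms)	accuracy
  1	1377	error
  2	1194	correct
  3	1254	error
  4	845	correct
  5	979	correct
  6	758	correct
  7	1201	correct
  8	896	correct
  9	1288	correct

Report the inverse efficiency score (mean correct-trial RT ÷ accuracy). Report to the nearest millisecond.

1315 ms

Correct trials (n=7): 1194, 845, 979, 758, 1201, 896, 1288
Mean correct RT = 7161/7 = 1023.0000 ms
Proportion correct = 7/9
IES = 1023.0000 / (7/9) = 1315.286 ms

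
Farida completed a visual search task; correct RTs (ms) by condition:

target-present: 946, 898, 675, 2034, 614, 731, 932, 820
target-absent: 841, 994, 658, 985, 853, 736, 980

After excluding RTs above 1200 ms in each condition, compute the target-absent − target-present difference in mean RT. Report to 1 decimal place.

61.6 ms

target-present: exclude 2034
M(target-present) = 5616/7 = 802.286
M(target-absent) = 6047/7 = 863.857
Difference = 863.857 − 802.286 = 61.571 ms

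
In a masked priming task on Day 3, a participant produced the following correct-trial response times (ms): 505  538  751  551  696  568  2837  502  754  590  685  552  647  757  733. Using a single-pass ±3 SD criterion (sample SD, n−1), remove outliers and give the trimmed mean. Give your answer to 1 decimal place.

n = 15, ΣRT = 11666, M = 777.733
Σ(x−M)² = 4666138.93; s = √(4666138.93/14) = 577.318
Cutoffs: 777.733 ± 3·577.318 → [-954.2, 2509.7]
Outside: 2837 → excluded.
Retained (n=14): Σ = 8829, mean = 8829/14 = 630.643

630.6 ms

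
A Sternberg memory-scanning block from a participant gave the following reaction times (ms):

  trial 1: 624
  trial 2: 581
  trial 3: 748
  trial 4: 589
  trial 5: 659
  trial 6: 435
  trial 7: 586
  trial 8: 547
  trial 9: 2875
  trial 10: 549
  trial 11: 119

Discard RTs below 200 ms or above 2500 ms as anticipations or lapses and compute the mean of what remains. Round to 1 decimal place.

590.9 ms

Excluded: 119, 2875
Retained (n=9): Σ = 5318
Mean = 5318/9 = 590.8889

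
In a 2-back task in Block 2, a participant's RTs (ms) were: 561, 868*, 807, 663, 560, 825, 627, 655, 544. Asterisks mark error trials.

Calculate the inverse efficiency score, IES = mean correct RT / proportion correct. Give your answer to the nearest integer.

Correct trials (n=8): 561, 807, 663, 560, 825, 627, 655, 544
Mean correct RT = 5242/8 = 655.2500 ms
Proportion correct = 8/9
IES = 655.2500 / (8/9) = 737.156 ms

737 ms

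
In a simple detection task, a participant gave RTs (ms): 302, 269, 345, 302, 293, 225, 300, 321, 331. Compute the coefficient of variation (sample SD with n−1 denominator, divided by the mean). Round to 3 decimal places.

n = 9, Σ = 2688, M = 298.6667
Σ(x−M)² = 10054.000; s = √(10054.000/8) = 35.4507
CV = 35.4507 / 298.6667 = 0.11870

0.119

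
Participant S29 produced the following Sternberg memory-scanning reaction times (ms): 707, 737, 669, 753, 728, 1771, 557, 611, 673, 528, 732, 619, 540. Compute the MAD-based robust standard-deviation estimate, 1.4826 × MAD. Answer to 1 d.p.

91.9 ms

Sorted: 528, 540, 557, 611, 619, 669, 673, 707, 728, 732, 737, 753, 1771 → median = 673
|x − 673| sorted: 0, 4, 34, 54, 55, 59, 62, 64, 80, 116, 133, 145, 1098 → MAD = 62
Robust SD ≈ 1.4826 × 62 = 91.921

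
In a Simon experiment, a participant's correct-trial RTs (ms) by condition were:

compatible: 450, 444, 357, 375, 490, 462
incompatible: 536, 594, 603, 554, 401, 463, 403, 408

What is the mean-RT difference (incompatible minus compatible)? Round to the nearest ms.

66 ms

M(compatible) = 2578/6 = 429.667
M(incompatible) = 3962/8 = 495.250
Difference = 495.250 − 429.667 = 65.583 ms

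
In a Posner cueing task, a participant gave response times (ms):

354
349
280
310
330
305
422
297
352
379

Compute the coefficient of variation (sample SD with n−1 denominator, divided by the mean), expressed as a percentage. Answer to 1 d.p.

n = 10, Σ = 3378, M = 337.8000
Σ(x−M)² = 16291.600; s = √(16291.600/9) = 42.5462
CV = 42.5462 / 337.8000 = 0.12595 = 12.595%

12.6%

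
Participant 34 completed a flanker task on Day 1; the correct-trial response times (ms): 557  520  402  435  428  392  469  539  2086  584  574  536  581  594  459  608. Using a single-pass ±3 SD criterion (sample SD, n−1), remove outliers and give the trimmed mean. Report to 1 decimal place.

511.9 ms

n = 16, ΣRT = 9764, M = 610.250
Σ(x−M)² = 2400293.00; s = √(2400293.00/15) = 400.024
Cutoffs: 610.250 ± 3·400.024 → [-589.8, 1810.3]
Outside: 2086 → excluded.
Retained (n=15): Σ = 7678, mean = 7678/15 = 511.867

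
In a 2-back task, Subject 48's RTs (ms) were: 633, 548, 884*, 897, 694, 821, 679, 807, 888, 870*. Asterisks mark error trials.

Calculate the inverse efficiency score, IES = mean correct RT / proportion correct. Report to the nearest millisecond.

Correct trials (n=8): 633, 548, 897, 694, 821, 679, 807, 888
Mean correct RT = 5967/8 = 745.8750 ms
Proportion correct = 8/10
IES = 745.8750 / (8/10) = 932.344 ms

932 ms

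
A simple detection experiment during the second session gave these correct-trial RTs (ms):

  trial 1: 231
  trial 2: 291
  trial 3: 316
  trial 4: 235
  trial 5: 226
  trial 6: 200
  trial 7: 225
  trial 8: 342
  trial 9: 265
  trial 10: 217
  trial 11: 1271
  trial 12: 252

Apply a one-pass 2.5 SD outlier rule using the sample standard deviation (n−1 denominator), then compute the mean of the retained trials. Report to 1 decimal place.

n = 12, ΣRT = 4071, M = 339.250
Σ(x−M)² = 966960.25; s = √(966960.25/11) = 296.489
Cutoffs: 339.250 ± 2.5·296.489 → [-402.0, 1080.5]
Outside: 1271 → excluded.
Retained (n=11): Σ = 2800, mean = 2800/11 = 254.545

254.5 ms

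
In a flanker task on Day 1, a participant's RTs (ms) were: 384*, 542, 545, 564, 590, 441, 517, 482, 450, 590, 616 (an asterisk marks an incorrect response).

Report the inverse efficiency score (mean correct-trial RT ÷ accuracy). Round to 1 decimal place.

Correct trials (n=10): 542, 545, 564, 590, 441, 517, 482, 450, 590, 616
Mean correct RT = 5337/10 = 533.7000 ms
Proportion correct = 10/11
IES = 533.7000 / (10/11) = 587.070 ms

587.1 ms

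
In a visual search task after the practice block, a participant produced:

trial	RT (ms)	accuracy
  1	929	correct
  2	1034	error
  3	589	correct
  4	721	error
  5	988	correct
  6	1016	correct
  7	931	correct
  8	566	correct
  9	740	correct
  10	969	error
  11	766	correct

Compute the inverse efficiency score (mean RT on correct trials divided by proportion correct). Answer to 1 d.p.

1121.5 ms

Correct trials (n=8): 929, 589, 988, 1016, 931, 566, 740, 766
Mean correct RT = 6525/8 = 815.6250 ms
Proportion correct = 8/11
IES = 815.6250 / (8/11) = 1121.484 ms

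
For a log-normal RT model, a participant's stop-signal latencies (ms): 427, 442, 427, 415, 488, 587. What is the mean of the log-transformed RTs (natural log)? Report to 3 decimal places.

6.133

ln(RT): 6.0568, 6.0913, 6.0568, 6.0283, 6.1903, 6.3750
Σ ln(RT) = 36.7985
Mean = 36.7985/6 = 6.13308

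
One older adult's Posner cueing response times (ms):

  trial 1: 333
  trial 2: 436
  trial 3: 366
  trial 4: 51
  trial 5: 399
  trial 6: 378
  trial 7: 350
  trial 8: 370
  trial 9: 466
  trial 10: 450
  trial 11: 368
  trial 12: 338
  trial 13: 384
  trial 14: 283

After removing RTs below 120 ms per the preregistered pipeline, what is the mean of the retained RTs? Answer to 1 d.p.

Excluded: 51
Retained (n=13): Σ = 4921
Mean = 4921/13 = 378.5385

378.5 ms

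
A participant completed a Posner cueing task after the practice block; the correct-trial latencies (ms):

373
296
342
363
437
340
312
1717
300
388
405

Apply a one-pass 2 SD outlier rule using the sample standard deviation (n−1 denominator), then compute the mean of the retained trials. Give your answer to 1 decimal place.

n = 11, ΣRT = 5273, M = 479.364
Σ(x−M)² = 1704364.55; s = √(1704364.55/10) = 412.840
Cutoffs: 479.364 ± 2·412.840 → [-346.3, 1305.0]
Outside: 1717 → excluded.
Retained (n=10): Σ = 3556, mean = 3556/10 = 355.600

355.6 ms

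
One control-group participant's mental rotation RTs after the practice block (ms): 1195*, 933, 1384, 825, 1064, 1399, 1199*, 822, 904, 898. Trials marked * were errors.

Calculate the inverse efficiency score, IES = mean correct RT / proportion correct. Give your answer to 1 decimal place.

Correct trials (n=8): 933, 1384, 825, 1064, 1399, 822, 904, 898
Mean correct RT = 8229/8 = 1028.6250 ms
Proportion correct = 8/10
IES = 1028.6250 / (8/10) = 1285.781 ms

1285.8 ms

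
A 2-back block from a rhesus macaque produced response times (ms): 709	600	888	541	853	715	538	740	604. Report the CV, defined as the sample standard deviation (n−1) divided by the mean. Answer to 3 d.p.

n = 9, Σ = 6188, M = 687.5556
Σ(x−M)² = 130006.222; s = √(130006.222/8) = 127.4785
CV = 127.4785 / 687.5556 = 0.18541

0.185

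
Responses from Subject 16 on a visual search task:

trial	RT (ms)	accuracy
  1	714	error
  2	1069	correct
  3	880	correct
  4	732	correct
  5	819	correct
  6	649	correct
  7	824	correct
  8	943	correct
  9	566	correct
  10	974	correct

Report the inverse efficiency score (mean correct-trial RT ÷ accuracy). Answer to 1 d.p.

920.5 ms

Correct trials (n=9): 1069, 880, 732, 819, 649, 824, 943, 566, 974
Mean correct RT = 7456/9 = 828.4444 ms
Proportion correct = 9/10
IES = 828.4444 / (9/10) = 920.494 ms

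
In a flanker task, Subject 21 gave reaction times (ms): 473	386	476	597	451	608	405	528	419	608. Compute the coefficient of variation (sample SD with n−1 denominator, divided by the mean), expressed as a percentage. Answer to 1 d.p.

17.2%

n = 10, Σ = 4951, M = 495.1000
Σ(x−M)² = 65568.900; s = √(65568.900/9) = 85.3547
CV = 85.3547 / 495.1000 = 0.17240 = 17.240%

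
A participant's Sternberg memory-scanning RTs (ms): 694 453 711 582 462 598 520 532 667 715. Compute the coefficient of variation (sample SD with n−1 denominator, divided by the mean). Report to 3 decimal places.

n = 10, Σ = 5934, M = 593.4000
Σ(x−M)² = 90440.400; s = √(90440.400/9) = 100.2444
CV = 100.2444 / 593.4000 = 0.16893

0.169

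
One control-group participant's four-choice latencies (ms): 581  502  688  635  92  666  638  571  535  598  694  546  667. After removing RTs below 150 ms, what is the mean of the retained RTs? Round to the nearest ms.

Excluded: 92
Retained (n=12): Σ = 7321
Mean = 7321/12 = 610.0833

610 ms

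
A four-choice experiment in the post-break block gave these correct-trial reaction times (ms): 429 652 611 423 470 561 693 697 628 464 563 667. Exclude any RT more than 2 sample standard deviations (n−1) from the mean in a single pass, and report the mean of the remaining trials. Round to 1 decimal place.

n = 12, ΣRT = 6858, M = 571.500
Σ(x−M)² = 115265.00; s = √(115265.00/11) = 102.365
Cutoffs: 571.500 ± 2·102.365 → [366.8, 776.2]
No RTs fall outside the cutoffs; all 12 retained. Mean = 6858/12 = 571.500

571.5 ms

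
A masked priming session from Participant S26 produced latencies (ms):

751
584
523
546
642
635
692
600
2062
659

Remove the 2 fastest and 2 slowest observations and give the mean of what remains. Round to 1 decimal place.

Sorted: 523, 546, 584, 600, 635, 642, 659, 692, 751, 2062
Drop lowest 2 (523, 546) and highest 2 (751, 2062)
Remaining (n=6): Σ = 3812, mean = 3812/6 = 635.333

635.3 ms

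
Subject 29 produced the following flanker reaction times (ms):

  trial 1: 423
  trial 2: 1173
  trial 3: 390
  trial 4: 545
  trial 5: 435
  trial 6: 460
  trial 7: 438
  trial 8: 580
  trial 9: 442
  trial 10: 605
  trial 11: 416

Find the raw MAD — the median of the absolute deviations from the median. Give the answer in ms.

Sorted: 390, 416, 423, 435, 438, 442, 460, 545, 580, 605, 1173 → median = 442
|x − 442|: 19, 731, 52, 103, 7, 18, 4, 138, 0, 163, 26
Sorted deviations: 0, 4, 7, 18, 19, 26, 52, 103, 138, 163, 731 → MAD = 26

26 ms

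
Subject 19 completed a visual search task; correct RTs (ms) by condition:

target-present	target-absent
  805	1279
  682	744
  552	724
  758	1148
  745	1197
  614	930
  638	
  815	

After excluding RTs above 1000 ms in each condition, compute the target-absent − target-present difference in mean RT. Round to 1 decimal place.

98.2 ms

target-absent: exclude 1279, 1148, 1197
M(target-present) = 5609/8 = 701.125
M(target-absent) = 2398/3 = 799.333
Difference = 799.333 − 701.125 = 98.208 ms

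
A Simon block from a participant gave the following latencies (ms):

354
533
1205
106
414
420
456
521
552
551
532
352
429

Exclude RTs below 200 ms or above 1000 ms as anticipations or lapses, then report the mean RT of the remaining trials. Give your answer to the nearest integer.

Excluded: 106, 1205
Retained (n=11): Σ = 5114
Mean = 5114/11 = 464.9091

465 ms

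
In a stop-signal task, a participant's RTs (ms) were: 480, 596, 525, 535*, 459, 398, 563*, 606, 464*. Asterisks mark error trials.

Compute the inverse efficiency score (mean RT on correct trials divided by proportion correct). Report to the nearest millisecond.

Correct trials (n=6): 480, 596, 525, 459, 398, 606
Mean correct RT = 3064/6 = 510.6667 ms
Proportion correct = 6/9
IES = 510.6667 / (6/9) = 766.000 ms

766 ms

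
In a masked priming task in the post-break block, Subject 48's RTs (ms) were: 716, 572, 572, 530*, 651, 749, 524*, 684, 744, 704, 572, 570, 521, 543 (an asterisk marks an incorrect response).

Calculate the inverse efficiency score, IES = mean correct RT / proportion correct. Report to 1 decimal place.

Correct trials (n=12): 716, 572, 572, 651, 749, 684, 744, 704, 572, 570, 521, 543
Mean correct RT = 7598/12 = 633.1667 ms
Proportion correct = 12/14
IES = 633.1667 / (12/14) = 738.694 ms

738.7 ms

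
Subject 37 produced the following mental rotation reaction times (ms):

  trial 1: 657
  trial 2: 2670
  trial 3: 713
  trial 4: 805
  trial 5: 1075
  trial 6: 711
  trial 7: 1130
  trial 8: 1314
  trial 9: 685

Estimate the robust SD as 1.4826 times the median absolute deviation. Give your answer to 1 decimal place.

Sorted: 657, 685, 711, 713, 805, 1075, 1130, 1314, 2670 → median = 805
|x − 805| sorted: 0, 92, 94, 120, 148, 270, 325, 509, 1865 → MAD = 148
Robust SD ≈ 1.4826 × 148 = 219.425

219.4 ms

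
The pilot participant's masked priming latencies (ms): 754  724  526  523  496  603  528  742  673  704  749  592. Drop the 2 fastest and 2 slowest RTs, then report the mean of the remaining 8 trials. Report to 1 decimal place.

636.5 ms

Sorted: 496, 523, 526, 528, 592, 603, 673, 704, 724, 742, 749, 754
Drop lowest 2 (496, 523) and highest 2 (749, 754)
Remaining (n=8): Σ = 5092, mean = 5092/8 = 636.500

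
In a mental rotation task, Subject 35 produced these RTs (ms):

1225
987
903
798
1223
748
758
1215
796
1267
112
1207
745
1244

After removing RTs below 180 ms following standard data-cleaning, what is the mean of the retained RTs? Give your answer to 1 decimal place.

1008.9 ms

Excluded: 112
Retained (n=13): Σ = 13116
Mean = 13116/13 = 1008.9231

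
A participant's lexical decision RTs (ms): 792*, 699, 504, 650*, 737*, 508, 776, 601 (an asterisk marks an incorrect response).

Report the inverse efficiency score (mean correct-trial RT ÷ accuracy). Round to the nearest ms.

988 ms

Correct trials (n=5): 699, 504, 508, 776, 601
Mean correct RT = 3088/5 = 617.6000 ms
Proportion correct = 5/8
IES = 617.6000 / (5/8) = 988.160 ms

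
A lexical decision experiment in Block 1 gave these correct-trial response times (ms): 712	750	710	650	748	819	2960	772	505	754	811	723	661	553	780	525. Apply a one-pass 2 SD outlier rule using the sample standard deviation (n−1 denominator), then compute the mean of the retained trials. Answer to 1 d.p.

698.2 ms

n = 16, ΣRT = 13433, M = 839.562
Σ(x−M)² = 4936795.94; s = √(4936795.94/15) = 573.690
Cutoffs: 839.562 ± 2·573.690 → [-307.8, 1986.9]
Outside: 2960 → excluded.
Retained (n=15): Σ = 10473, mean = 10473/15 = 698.200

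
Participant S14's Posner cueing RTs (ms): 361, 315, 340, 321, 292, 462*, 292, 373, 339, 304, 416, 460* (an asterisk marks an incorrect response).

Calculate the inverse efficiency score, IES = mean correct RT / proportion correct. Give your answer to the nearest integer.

402 ms

Correct trials (n=10): 361, 315, 340, 321, 292, 292, 373, 339, 304, 416
Mean correct RT = 3353/10 = 335.3000 ms
Proportion correct = 10/12
IES = 335.3000 / (10/12) = 402.360 ms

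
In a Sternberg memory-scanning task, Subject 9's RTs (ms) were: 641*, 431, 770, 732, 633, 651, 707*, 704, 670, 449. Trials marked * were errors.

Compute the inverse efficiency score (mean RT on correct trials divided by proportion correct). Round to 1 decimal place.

Correct trials (n=8): 431, 770, 732, 633, 651, 704, 670, 449
Mean correct RT = 5040/8 = 630.0000 ms
Proportion correct = 8/10
IES = 630.0000 / (8/10) = 787.500 ms

787.5 ms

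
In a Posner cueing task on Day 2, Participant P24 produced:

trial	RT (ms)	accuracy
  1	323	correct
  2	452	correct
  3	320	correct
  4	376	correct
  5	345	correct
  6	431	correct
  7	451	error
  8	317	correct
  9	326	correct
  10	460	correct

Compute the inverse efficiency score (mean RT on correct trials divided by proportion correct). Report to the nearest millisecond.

Correct trials (n=9): 323, 452, 320, 376, 345, 431, 317, 326, 460
Mean correct RT = 3350/9 = 372.2222 ms
Proportion correct = 9/10
IES = 372.2222 / (9/10) = 413.580 ms

414 ms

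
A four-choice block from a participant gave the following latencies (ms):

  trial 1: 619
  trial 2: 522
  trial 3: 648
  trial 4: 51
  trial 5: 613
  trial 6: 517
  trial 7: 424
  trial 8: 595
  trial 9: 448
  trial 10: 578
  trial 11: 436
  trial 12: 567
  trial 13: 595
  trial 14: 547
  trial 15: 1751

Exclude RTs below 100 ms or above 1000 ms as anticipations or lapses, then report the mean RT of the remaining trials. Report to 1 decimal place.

546.8 ms

Excluded: 51, 1751
Retained (n=13): Σ = 7109
Mean = 7109/13 = 546.8462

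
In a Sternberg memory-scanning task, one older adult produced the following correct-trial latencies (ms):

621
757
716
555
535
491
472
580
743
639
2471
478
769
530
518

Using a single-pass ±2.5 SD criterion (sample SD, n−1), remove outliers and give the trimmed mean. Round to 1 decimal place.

n = 15, ΣRT = 10875, M = 725.000
Σ(x−M)² = 3416766.00; s = √(3416766.00/14) = 494.019
Cutoffs: 725.000 ± 2.5·494.019 → [-510.0, 1960.0]
Outside: 2471 → excluded.
Retained (n=14): Σ = 8404, mean = 8404/14 = 600.286

600.3 ms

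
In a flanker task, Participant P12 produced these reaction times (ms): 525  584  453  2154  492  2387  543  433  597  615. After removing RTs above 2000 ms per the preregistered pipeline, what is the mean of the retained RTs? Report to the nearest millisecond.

Excluded: 2154, 2387
Retained (n=8): Σ = 4242
Mean = 4242/8 = 530.2500

530 ms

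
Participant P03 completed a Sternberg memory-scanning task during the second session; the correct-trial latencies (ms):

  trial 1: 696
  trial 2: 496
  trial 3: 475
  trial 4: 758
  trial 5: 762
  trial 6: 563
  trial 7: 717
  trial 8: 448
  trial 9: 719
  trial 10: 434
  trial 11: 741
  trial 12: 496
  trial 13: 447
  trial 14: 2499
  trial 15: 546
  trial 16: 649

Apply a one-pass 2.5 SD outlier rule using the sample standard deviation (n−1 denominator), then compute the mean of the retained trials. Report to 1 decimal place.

n = 16, ΣRT = 11446, M = 715.375
Σ(x−M)² = 3619385.75; s = √(3619385.75/15) = 491.215
Cutoffs: 715.375 ± 2.5·491.215 → [-512.7, 1943.4]
Outside: 2499 → excluded.
Retained (n=15): Σ = 8947, mean = 8947/15 = 596.467

596.5 ms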